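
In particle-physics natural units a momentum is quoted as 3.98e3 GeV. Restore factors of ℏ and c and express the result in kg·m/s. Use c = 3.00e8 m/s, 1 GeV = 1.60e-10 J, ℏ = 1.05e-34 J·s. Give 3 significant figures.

Momentum is [E]/c; divide by c.
1 GeV → 1/c × (1 GeV in J) = 5.33e-19 kg·m/s.
Result: 3.98e3 × 5.33e-19 = 2.12e-15 kg·m/s.

2.12e-15 kg·m/s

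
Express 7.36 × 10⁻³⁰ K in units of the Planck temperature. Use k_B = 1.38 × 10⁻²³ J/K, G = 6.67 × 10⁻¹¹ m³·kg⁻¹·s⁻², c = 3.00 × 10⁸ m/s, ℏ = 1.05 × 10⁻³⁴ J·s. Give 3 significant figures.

Planck temperature: T_P = √(ℏc⁵/G) / k_B = 1.42 × 10³² K.
7.36 × 10⁻³⁰ / 1.42 × 10³² = 5.19 × 10⁻⁶²

5.19 × 10⁻⁶²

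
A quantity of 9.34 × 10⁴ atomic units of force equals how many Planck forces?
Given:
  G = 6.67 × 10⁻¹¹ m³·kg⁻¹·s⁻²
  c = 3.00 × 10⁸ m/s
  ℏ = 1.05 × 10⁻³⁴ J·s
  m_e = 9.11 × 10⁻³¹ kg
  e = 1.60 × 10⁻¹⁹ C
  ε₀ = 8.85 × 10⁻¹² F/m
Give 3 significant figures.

6.41 × 10⁻⁴⁷

atomic unit of force: F_au = E_h/a₀ = m_e²e⁶/((4πε₀)³ℏ⁴) = 8.33 × 10⁻⁸ N
Planck force: F_P = c⁴/G = 1.21 × 10⁴⁴ N
9.34 × 10⁴ × 8.33 × 10⁻⁸ / 1.21 × 10⁴⁴ = 6.41 × 10⁻⁴⁷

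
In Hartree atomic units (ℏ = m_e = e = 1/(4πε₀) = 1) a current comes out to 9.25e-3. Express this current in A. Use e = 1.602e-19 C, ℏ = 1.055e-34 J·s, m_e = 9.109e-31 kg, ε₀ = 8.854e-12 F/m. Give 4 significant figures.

6.116e-5 A

One atomic unit of electric current: I_au = e E_h/ℏ = m_e e⁵/((4πε₀)²ℏ³) = 6.612e-3 A.
9.25e-3 × 6.612e-3 A = 6.116e-5 A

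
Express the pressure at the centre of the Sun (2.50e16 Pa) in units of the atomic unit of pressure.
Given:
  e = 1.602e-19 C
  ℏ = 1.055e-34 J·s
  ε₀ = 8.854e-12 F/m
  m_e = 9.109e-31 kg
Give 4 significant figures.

853.5

atomic unit of pressure: P_au = E_h/a₀³ = m_e⁴e¹⁰/((4πε₀)⁵ℏ⁸) = 2.929e13 Pa.
2.50e16 / 2.929e13 = 853.5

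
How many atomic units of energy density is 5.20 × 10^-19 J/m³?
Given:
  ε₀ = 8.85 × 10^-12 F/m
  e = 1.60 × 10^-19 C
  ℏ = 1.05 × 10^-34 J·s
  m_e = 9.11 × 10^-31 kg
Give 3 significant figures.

1.73 × 10^-32

atomic unit of energy density: u_au = E_h/a₀³ = m_e⁴e¹⁰/((4πε₀)⁵ℏ⁸) = 3.01 × 10^13 J/m³.
5.20 × 10^-19 / 3.01 × 10^13 = 1.73 × 10^-32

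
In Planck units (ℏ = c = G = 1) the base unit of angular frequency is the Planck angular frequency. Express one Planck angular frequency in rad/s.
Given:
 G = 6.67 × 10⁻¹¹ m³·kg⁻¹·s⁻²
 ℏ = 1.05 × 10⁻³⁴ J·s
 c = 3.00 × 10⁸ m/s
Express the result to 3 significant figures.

ω_P = √(c⁵/(ℏG))
  = √(3.47 × 10⁸⁶)
  = 1.86 × 10⁴³ rad/s

1.86 × 10⁴³ rad/s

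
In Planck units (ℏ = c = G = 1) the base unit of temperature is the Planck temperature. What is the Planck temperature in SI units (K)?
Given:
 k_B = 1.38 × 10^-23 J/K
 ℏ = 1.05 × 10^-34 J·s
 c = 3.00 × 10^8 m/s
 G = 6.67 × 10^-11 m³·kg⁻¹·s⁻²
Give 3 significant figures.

1.42 × 10^32 K

T_P = √(ℏc⁵/G) / k_B
  = √(3.83 × 10^18) × 7.25 × 10^22
  = 1.42 × 10^32 K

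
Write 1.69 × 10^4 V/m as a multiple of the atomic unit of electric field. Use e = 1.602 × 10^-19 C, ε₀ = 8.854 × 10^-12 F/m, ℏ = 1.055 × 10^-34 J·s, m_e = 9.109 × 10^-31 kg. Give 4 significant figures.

atomic unit of electric field: E_au = E_h/(e a₀) = m_e²e⁵/((4πε₀)³ℏ⁴) = 5.131 × 10^11 V/m.
1.69 × 10^4 / 5.131 × 10^11 = 3.294 × 10^-8

3.294 × 10^-8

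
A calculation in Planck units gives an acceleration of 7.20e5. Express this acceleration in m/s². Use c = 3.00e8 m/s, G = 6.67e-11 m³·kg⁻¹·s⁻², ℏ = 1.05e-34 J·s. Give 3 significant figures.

4.02e57 m/s²

One Planck acceleration: a_P = √(c⁷/(ℏG)) = 5.59e51 m/s².
7.20e5 × 5.59e51 m/s² = 4.02e57 m/s²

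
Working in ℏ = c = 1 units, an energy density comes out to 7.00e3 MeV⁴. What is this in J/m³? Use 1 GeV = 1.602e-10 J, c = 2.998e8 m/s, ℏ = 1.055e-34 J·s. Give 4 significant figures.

[E]/[L]³ = [E]⁴/(ℏc)³; restore (ℏc)⁻³.
1 GeV⁴ → 1/(ℏc)³ × (1 GeV in J)⁴ = 2.082e37 J/m³.
Convert the energy scale: 7.00e3 MeV⁴ = 7.00e-9 GeV⁴.
Result: 7.00e-9 × 2.082e37 = 1.457e29 J/m³.

1.457e29 J/m³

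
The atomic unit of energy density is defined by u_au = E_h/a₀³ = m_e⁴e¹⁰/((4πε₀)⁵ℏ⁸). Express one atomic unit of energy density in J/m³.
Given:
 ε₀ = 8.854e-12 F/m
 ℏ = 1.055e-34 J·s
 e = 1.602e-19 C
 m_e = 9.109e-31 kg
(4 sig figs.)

u_au = E_h/a₀³ = m_e⁴e¹⁰/((4πε₀)⁵ℏ⁸)
E_h = 4.354e-18 J
a₀ = 5.297e-11 m
E_h/a₀³ = 2.929e13 J/m³

2.929e13 J/m³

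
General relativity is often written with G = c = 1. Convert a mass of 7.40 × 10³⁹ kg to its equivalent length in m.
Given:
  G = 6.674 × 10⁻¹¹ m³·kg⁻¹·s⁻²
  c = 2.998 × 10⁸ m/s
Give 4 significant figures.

In G = c = 1 units mass has dimensions of length; the conversion factor is G/c².
7.40 × 10³⁹ kg × (G/c²) = 5.495 × 10¹² m

5.495 × 10¹² m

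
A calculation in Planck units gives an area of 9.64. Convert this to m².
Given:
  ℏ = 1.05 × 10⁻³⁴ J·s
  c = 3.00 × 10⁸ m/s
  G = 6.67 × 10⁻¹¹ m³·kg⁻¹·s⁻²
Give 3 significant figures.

One Planck area: A_P = ℏG/c³ = 2.59 × 10⁻⁷⁰ m².
9.64 × 2.59 × 10⁻⁷⁰ m² = 2.50 × 10⁻⁶⁹ m²

2.50 × 10⁻⁶⁹ m²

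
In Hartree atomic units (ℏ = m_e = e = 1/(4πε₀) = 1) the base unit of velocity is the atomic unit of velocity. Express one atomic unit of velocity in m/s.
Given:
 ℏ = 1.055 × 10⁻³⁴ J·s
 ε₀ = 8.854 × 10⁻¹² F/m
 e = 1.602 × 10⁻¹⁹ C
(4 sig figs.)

2.186 × 10⁶ m/s

v_au = e²/(4πε₀ℏ)
  = 2.566 × 10⁻³⁸ / 1.174 × 10⁻⁴⁴
  = 2.186 × 10⁶ m/s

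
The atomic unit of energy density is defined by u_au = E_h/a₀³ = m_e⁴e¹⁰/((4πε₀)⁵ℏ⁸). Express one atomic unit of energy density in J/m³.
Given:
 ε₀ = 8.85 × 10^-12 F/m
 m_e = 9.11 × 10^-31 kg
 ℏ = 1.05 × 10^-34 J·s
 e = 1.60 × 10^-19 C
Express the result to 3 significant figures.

3.01 × 10^13 J/m³

u_au = E_h/a₀³ = m_e⁴e¹⁰/((4πε₀)⁵ℏ⁸)
E_h = 4.38 × 10^-18 J
a₀ = 5.26 × 10^-11 m
E_h/a₀³ = 3.01 × 10^13 J/m³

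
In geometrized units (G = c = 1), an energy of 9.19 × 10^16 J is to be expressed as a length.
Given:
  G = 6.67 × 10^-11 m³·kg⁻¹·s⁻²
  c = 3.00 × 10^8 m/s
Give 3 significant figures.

Energy → length via G/c⁴.
9.19 × 10^16 J × (G/c⁴) = 7.57 × 10^-28 m

7.57 × 10^-28 m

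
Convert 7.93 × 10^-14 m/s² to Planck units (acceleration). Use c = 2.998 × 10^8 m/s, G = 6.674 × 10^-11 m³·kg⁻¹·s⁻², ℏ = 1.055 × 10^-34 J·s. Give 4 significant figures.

Planck acceleration: a_P = √(c⁷/(ℏG)) = 5.560 × 10^51 m/s².
7.93 × 10^-14 / 5.560 × 10^51 = 1.426 × 10^-65

1.426 × 10^-65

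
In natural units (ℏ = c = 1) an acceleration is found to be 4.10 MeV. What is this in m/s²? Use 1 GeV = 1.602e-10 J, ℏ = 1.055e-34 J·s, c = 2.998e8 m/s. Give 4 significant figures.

1.866e30 m/s²

Acceleration is [L]/[T]² = c·[E]/ℏ.
1 GeV → c/ℏ × (1 GeV in J) = 4.552e32 m/s².
Convert the energy scale: 4.10 MeV = 4.10e-3 GeV.
Result: 4.10e-3 × 4.552e32 = 1.866e30 m/s².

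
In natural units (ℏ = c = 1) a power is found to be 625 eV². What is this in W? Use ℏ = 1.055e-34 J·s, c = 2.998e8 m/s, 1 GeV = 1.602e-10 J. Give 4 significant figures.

Power is [E]/[T] = [E]²/ℏ.
1 GeV² → 1/ℏ × (1 GeV in J)² = 2.433e14 W.
Convert the energy scale: 625 eV² = 6.25e-16 GeV².
Result: 6.25e-16 × 2.433e14 = 0.1520 W.

0.1520 W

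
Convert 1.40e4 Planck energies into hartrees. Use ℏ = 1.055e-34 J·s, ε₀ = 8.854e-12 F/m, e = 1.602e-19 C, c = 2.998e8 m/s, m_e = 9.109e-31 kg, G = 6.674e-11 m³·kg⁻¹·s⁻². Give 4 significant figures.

Planck energy: E_P = √(ℏc⁵/G) = 1.957e9 J
hartree: E_h = m_e e⁴/(4πε₀ℏ)² = 4.354e-18 J
1.40e4 × 1.957e9 / 4.354e-18 = 6.291e30

6.291e30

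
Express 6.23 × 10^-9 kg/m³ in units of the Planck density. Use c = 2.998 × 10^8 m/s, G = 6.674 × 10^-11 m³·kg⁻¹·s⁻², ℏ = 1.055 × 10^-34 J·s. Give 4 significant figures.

1.209 × 10^-105

Planck density: ρ_P = c⁵/(ℏG²) = 5.154 × 10^96 kg/m³.
6.23 × 10^-9 / 5.154 × 10^96 = 1.209 × 10^-105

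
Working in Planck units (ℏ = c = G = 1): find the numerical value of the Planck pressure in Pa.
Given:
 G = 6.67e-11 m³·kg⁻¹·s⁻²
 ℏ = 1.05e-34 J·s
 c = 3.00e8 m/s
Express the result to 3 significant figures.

4.68e113 Pa

The unique combination of the constants set to 1 with dimensions of pressure is p_P = c⁷/(ℏG²).
  = 2.19e59 / 4.67e-55
  = 4.68e113 Pa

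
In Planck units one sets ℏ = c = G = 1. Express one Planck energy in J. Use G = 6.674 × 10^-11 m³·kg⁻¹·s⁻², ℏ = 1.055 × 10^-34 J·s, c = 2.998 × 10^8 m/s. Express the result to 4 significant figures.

1.957 × 10^9 J

E_P = √(ℏc⁵/G)
  = √(3.828 × 10^18)
  = 1.957 × 10^9 J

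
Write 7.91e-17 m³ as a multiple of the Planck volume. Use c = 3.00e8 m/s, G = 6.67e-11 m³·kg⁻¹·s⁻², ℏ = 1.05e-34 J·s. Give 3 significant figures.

Planck volume: V_P = (ℏG/c³)^(3/2) = 4.18e-105 m³.
7.91e-17 / 4.18e-105 = 1.89e88

1.89e88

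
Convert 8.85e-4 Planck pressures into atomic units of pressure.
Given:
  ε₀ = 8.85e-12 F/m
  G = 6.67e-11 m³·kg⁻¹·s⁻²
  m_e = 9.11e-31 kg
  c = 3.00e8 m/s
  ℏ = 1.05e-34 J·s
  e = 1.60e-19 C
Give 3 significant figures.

1.38e97

Planck pressure: p_P = c⁷/(ℏG²) = 4.68e113 Pa
atomic unit of pressure: P_au = E_h/a₀³ = m_e⁴e¹⁰/((4πε₀)⁵ℏ⁸) = 3.01e13 Pa
8.85e-4 × 4.68e113 / 3.01e13 = 1.38e97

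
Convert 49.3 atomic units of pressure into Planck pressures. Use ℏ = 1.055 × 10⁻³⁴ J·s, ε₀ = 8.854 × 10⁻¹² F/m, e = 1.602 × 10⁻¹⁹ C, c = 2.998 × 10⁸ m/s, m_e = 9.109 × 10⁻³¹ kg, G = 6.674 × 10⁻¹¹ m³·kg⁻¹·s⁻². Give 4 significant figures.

3.117 × 10⁻⁹⁹

atomic unit of pressure: P_au = E_h/a₀³ = m_e⁴e¹⁰/((4πε₀)⁵ℏ⁸) = 2.929 × 10¹³ Pa
Planck pressure: p_P = c⁷/(ℏG²) = 4.632 × 10¹¹³ Pa
49.3 × 2.929 × 10¹³ / 4.632 × 10¹¹³ = 3.117 × 10⁻⁹⁹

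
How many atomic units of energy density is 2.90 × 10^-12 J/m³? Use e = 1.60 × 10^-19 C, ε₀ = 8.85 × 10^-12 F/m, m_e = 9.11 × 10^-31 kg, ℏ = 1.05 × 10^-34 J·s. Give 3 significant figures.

atomic unit of energy density: u_au = E_h/a₀³ = m_e⁴e¹⁰/((4πε₀)⁵ℏ⁸) = 3.01 × 10^13 J/m³.
2.90 × 10^-12 / 3.01 × 10^13 = 9.63 × 10^-26

9.63 × 10^-26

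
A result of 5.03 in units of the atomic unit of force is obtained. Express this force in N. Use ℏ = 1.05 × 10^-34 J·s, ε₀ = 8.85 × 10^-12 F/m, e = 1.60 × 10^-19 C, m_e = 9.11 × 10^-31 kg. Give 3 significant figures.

4.19 × 10^-7 N

One atomic unit of force: F_au = E_h/a₀ = m_e²e⁶/((4πε₀)³ℏ⁴) = 8.33 × 10^-8 N.
5.03 × 8.33 × 10^-8 N = 4.19 × 10^-7 N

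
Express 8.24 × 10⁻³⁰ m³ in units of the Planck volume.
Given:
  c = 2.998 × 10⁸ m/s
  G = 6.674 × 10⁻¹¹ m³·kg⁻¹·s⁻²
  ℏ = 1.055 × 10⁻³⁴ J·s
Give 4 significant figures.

Planck volume: V_P = (ℏG/c³)^(3/2) = 4.224 × 10⁻¹⁰⁵ m³.
8.24 × 10⁻³⁰ / 4.224 × 10⁻¹⁰⁵ = 1.951 × 10⁷⁵

1.951 × 10⁷⁵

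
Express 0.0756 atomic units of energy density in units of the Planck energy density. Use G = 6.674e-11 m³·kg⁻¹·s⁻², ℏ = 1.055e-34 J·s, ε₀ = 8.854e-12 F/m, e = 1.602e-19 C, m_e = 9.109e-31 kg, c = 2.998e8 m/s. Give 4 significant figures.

4.780e-102

atomic unit of energy density: u_au = E_h/a₀³ = m_e⁴e¹⁰/((4πε₀)⁵ℏ⁸) = 2.929e13 J/m³
Planck energy density: u_P = c⁷/(ℏG²) = 4.632e113 J/m³
0.0756 × 2.929e13 / 4.632e113 = 4.780e-102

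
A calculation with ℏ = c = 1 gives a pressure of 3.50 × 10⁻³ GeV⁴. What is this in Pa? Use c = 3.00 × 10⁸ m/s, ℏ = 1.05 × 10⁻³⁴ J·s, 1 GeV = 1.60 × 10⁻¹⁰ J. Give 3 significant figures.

7.34 × 10³⁴ Pa

Pressure is [E]/[L]³ = [E]⁴/(ℏc)³.
1 GeV⁴ → 1/(ℏc)³ × (1 GeV in J)⁴ = 2.10 × 10³⁷ Pa.
Result: 3.50 × 10⁻³ × 2.10 × 10³⁷ = 7.34 × 10³⁴ Pa.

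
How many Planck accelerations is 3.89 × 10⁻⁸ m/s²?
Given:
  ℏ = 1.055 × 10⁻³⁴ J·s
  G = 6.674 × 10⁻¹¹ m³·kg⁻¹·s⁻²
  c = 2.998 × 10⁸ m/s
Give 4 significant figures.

6.996 × 10⁻⁶⁰

Planck acceleration: a_P = √(c⁷/(ℏG)) = 5.560 × 10⁵¹ m/s².
3.89 × 10⁻⁸ / 5.560 × 10⁵¹ = 6.996 × 10⁻⁶⁰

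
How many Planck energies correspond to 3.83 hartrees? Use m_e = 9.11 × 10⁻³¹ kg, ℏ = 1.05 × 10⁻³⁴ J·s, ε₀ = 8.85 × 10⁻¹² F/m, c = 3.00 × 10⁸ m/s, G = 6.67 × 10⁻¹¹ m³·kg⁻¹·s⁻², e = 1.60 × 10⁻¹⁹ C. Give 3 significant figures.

8.57 × 10⁻²⁷

hartree: E_h = m_e e⁴/(4πε₀ℏ)² = 4.38 × 10⁻¹⁸ J
Planck energy: E_P = √(ℏc⁵/G) = 1.96 × 10⁹ J
3.83 × 4.38 × 10⁻¹⁸ / 1.96 × 10⁹ = 8.57 × 10⁻²⁷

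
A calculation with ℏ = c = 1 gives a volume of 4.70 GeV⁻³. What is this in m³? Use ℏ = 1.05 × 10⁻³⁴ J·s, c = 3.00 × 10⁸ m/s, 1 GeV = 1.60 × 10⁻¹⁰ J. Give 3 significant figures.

3.59 × 10⁻⁴⁷ m³

Volume is [L]³ = [E]⁻³·(ℏc)³.
1 GeV⁻³ → (ℏc)³ × (1 GeV in J)⁻³ = 7.63 × 10⁻⁴⁸ m³.
Result: 4.70 × 7.63 × 10⁻⁴⁸ = 3.59 × 10⁻⁴⁷ m³.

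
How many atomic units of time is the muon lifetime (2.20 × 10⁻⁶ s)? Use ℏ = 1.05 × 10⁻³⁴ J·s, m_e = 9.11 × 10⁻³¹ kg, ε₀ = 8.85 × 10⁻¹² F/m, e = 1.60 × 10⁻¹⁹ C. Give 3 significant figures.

9.17 × 10¹⁰

atomic unit of time: τ_au = (4πε₀)²ℏ³/(m_e e⁴) = 2.40 × 10⁻¹⁷ s.
2.20 × 10⁻⁶ / 2.40 × 10⁻¹⁷ = 9.17 × 10¹⁰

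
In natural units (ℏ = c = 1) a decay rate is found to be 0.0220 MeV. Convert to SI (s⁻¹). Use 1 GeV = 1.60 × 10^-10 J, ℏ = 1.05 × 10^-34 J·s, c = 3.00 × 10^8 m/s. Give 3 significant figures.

A rate is [E]/ℏ; divide by ℏ.
1 GeV → 1/ℏ × (1 GeV in J) = 1.52 × 10^24 s⁻¹.
Convert the energy scale: 0.0220 MeV = 2.20 × 10^-5 GeV.
Result: 2.20 × 10^-5 × 1.52 × 10^24 = 3.35 × 10^19 s⁻¹.

3.35 × 10^19 s⁻¹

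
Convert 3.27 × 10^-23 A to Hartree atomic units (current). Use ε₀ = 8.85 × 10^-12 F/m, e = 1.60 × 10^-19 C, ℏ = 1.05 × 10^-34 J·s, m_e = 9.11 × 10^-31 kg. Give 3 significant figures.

atomic unit of electric current: I_au = e E_h/ℏ = m_e e⁵/((4πε₀)²ℏ³) = 6.67 × 10^-3 A.
3.27 × 10^-23 / 6.67 × 10^-3 = 4.90 × 10^-21

4.90 × 10^-21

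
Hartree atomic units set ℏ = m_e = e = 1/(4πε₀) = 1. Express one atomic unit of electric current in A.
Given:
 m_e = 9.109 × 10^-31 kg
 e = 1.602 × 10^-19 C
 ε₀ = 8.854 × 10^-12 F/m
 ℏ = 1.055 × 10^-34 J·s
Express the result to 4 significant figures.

6.612 × 10^-3 A

From ℏ = m_e = e = 1/(4πε₀) = 1 the current scale is I_au = e E_h/ℏ = m_e e⁵/((4πε₀)²ℏ³).
E_h = 4.354 × 10^-18 J
e·E_h/ℏ = 6.612 × 10^-3 A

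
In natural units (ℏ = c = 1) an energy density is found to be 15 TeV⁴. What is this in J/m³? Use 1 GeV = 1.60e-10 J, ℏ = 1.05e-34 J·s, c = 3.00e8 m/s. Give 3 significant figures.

[E]/[L]³ = [E]⁴/(ℏc)³; restore (ℏc)⁻³.
1 GeV⁴ → 1/(ℏc)³ × (1 GeV in J)⁴ = 2.10e37 J/m³.
Convert the energy scale: 15 TeV⁴ = 1.50e13 GeV⁴.
Result: 1.50e13 × 2.10e37 = 3.15e50 J/m³.

3.15e50 J/m³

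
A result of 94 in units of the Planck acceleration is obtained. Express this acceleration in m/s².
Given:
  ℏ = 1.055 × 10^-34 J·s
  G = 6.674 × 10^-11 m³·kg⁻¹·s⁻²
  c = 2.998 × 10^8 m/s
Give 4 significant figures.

One Planck acceleration: a_P = √(c⁷/(ℏG)) = 5.560 × 10^51 m/s².
94 × 5.560 × 10^51 m/s² = 5.227 × 10^53 m/s²

5.227 × 10^53 m/s²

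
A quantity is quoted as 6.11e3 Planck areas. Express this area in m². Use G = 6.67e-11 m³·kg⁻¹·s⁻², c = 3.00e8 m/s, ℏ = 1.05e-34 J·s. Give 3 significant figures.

1.58e-66 m²

One Planck area: A_P = ℏG/c³ = 2.59e-70 m².
6.11e3 × 2.59e-70 m² = 1.58e-66 m²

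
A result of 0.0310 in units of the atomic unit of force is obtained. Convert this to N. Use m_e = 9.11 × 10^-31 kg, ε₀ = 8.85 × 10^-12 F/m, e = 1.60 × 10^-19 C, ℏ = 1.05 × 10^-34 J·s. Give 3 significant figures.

2.58 × 10^-9 N

One atomic unit of force: F_au = E_h/a₀ = m_e²e⁶/((4πε₀)³ℏ⁴) = 8.33 × 10^-8 N.
0.0310 × 8.33 × 10^-8 N = 2.58 × 10^-9 N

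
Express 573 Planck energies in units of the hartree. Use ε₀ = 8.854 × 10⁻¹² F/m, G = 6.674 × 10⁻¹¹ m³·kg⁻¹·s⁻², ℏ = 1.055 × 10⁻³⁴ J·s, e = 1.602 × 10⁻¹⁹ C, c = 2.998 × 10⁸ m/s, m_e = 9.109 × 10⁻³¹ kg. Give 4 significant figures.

Planck energy: E_P = √(ℏc⁵/G) = 1.957 × 10⁹ J
hartree: E_h = m_e e⁴/(4πε₀ℏ)² = 4.354 × 10⁻¹⁸ J
573 × 1.957 × 10⁹ / 4.354 × 10⁻¹⁸ = 2.575 × 10²⁹

2.575 × 10²⁹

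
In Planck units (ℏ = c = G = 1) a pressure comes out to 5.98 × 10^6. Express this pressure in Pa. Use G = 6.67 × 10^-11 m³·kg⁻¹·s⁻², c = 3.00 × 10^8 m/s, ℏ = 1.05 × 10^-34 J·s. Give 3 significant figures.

2.80 × 10^120 Pa

One Planck pressure: p_P = c⁷/(ℏG²) = 4.68 × 10^113 Pa.
5.98 × 10^6 × 4.68 × 10^113 Pa = 2.80 × 10^120 Pa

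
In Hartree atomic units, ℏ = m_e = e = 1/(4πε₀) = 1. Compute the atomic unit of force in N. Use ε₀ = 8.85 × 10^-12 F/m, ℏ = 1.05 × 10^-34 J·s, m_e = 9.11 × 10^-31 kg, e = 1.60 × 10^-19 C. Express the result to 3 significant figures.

8.33 × 10^-8 N

The unique combination of the constants set to 1 with dimensions of force is F_au = E_h/a₀ = m_e²e⁶/((4πε₀)³ℏ⁴).
E_h = 4.38 × 10^-18 J
a₀ = 5.26 × 10^-11 m
E_h/a₀ = 8.33 × 10^-8 N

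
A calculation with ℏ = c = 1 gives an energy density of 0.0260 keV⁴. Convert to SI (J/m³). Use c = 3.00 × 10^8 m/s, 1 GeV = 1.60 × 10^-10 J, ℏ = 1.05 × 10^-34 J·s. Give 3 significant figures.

[E]/[L]³ = [E]⁴/(ℏc)³; restore (ℏc)⁻³.
1 GeV⁴ → 1/(ℏc)³ × (1 GeV in J)⁴ = 2.10 × 10^37 J/m³.
Convert the energy scale: 0.0260 keV⁴ = 2.60 × 10^-26 GeV⁴.
Result: 2.60 × 10^-26 × 2.10 × 10^37 = 5.45 × 10^11 J/m³.

5.45 × 10^11 J/m³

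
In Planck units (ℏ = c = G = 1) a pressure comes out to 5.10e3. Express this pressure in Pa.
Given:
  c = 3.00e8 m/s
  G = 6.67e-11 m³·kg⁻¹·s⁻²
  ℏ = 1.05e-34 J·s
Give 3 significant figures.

One Planck pressure: p_P = c⁷/(ℏG²) = 4.68e113 Pa.
5.10e3 × 4.68e113 Pa = 2.39e117 Pa

2.39e117 Pa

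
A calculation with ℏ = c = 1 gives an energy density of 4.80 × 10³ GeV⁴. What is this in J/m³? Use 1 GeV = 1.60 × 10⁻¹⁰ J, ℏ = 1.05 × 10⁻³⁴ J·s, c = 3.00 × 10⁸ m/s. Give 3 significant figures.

[E]/[L]³ = [E]⁴/(ℏc)³; restore (ℏc)⁻³.
1 GeV⁴ → 1/(ℏc)³ × (1 GeV in J)⁴ = 2.10 × 10³⁷ J/m³.
Result: 4.80 × 10³ × 2.10 × 10³⁷ = 1.01 × 10⁴¹ J/m³.

1.01 × 10⁴¹ J/m³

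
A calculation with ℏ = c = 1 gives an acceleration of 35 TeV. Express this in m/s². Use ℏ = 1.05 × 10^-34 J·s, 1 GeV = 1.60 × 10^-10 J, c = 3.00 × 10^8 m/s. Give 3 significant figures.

Acceleration is [L]/[T]² = c·[E]/ℏ.
1 GeV → c/ℏ × (1 GeV in J) = 4.57 × 10^32 m/s².
Convert the energy scale: 35 TeV = 3.50 × 10^4 GeV.
Result: 3.50 × 10^4 × 4.57 × 10^32 = 1.60 × 10^37 m/s².

1.60 × 10^37 m/s²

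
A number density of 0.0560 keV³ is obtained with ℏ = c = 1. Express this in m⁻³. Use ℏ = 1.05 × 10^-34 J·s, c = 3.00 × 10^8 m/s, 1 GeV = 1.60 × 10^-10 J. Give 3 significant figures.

7.34 × 10^27 m⁻³

Number density is [L]⁻³ = [E]³/(ℏc)³.
1 GeV³ → 1/(ℏc)³ × (1 GeV in J)³ = 1.31 × 10^47 m⁻³.
Convert the energy scale: 0.0560 keV³ = 5.60 × 10^-20 GeV³.
Result: 5.60 × 10^-20 × 1.31 × 10^47 = 7.34 × 10^27 m⁻³.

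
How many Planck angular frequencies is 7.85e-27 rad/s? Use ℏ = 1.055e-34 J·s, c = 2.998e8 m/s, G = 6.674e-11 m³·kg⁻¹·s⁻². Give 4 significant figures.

Planck angular frequency: ω_P = √(c⁵/(ℏG)) = 1.855e43 rad/s.
7.85e-27 / 1.855e43 = 4.233e-70

4.233e-70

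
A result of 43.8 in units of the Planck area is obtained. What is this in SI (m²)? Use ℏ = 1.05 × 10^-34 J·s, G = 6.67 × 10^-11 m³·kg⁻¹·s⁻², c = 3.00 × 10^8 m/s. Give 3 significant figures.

1.14 × 10^-68 m²

One Planck area: A_P = ℏG/c³ = 2.59 × 10^-70 m².
43.8 × 2.59 × 10^-70 m² = 1.14 × 10^-68 m²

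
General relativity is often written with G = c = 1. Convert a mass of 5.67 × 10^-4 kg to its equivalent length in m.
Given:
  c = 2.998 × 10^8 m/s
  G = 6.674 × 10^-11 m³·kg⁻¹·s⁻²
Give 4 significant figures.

In G = c = 1 units mass has dimensions of length; the conversion factor is G/c².
5.67 × 10^-4 kg × (G/c²) = 4.210 × 10^-31 m

4.210 × 10^-31 m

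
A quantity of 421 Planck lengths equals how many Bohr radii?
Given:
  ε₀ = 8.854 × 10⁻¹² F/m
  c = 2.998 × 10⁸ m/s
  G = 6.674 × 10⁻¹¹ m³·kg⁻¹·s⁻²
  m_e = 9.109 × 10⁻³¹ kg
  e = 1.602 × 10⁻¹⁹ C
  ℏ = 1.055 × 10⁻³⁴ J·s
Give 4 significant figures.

1.285 × 10⁻²²

Planck length: ℓ_P = √(ℏG/c³) = 1.616 × 10⁻³⁵ m
Bohr radius: a₀ = 4πε₀ℏ²/(m_e e²) = 5.297 × 10⁻¹¹ m
421 × 1.616 × 10⁻³⁵ / 5.297 × 10⁻¹¹ = 1.285 × 10⁻²²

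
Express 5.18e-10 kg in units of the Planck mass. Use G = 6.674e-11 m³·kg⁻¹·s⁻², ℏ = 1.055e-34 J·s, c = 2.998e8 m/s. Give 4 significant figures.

Planck mass: m_P = √(ℏc/G) = 2.177e-8 kg.
5.18e-10 / 2.177e-8 = 0.02379

0.02379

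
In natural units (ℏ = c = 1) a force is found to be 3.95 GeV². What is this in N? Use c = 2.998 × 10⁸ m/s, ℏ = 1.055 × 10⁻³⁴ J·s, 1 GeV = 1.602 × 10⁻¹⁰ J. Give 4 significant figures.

Force is [E]/[L] = [E]²/(ℏc); restore (ℏc)⁻¹.
1 GeV² → 1/(ℏc) × (1 GeV in J)² = 8.114 × 10⁵ N.
Result: 3.95 × 8.114 × 10⁵ = 3.205 × 10⁶ N.

3.205 × 10⁶ N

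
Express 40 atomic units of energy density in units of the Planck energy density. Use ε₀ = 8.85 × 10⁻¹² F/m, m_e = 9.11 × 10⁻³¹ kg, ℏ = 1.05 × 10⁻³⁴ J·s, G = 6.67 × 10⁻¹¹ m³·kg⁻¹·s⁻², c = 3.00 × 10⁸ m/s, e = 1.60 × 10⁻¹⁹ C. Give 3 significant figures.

2.57 × 10⁻⁹⁹

atomic unit of energy density: u_au = E_h/a₀³ = m_e⁴e¹⁰/((4πε₀)⁵ℏ⁸) = 3.01 × 10¹³ J/m³
Planck energy density: u_P = c⁷/(ℏG²) = 4.68 × 10¹¹³ J/m³
40 × 3.01 × 10¹³ / 4.68 × 10¹¹³ = 2.57 × 10⁻⁹⁹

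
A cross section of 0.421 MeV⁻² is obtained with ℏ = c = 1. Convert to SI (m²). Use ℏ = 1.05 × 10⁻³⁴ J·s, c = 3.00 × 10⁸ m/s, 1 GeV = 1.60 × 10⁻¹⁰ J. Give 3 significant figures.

Area is [L]² = [E]⁻²·(ℏc)²; restore (ℏc)².
1 GeV⁻² → (ℏc)² × (1 GeV in J)⁻² = 3.88 × 10⁻³² m².
Convert the energy scale: 0.421 MeV⁻² = 4.21 × 10⁵ GeV⁻².
Result: 4.21 × 10⁵ × 3.88 × 10⁻³² = 1.63 × 10⁻²⁶ m².

1.63 × 10⁻²⁶ m²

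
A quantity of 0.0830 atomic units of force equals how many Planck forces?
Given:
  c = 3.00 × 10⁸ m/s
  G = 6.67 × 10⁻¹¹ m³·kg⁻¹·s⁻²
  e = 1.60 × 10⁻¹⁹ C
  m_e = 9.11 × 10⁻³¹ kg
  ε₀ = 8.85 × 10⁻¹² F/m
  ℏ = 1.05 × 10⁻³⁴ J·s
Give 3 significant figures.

5.69 × 10⁻⁵³

atomic unit of force: F_au = E_h/a₀ = m_e²e⁶/((4πε₀)³ℏ⁴) = 8.33 × 10⁻⁸ N
Planck force: F_P = c⁴/G = 1.21 × 10⁴⁴ N
0.0830 × 8.33 × 10⁻⁸ / 1.21 × 10⁴⁴ = 5.69 × 10⁻⁵³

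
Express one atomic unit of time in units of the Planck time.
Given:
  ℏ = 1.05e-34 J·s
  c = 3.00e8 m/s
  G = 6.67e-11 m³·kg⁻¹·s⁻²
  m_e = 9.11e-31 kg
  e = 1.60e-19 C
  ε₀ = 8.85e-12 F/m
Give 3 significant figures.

4.47e26

atomic unit of time: τ_au = (4πε₀)²ℏ³/(m_e e⁴) = 2.40e-17 s
Planck time: t_P = √(ℏG/c⁵) = 5.37e-44 s
ratio = 2.40e-17 / 5.37e-44 = 4.47e26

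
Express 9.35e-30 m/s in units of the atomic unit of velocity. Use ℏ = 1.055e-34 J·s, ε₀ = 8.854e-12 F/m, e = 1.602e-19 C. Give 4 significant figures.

4.276e-36

atomic unit of velocity: v_au = e²/(4πε₀ℏ) = 2.186e6 m/s.
9.35e-30 / 2.186e6 = 4.276e-36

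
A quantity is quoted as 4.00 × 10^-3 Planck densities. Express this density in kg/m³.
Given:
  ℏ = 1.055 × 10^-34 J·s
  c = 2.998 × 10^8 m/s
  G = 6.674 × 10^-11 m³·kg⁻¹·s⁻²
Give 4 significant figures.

One Planck density: ρ_P = c⁵/(ℏG²) = 5.154 × 10^96 kg/m³.
4.00 × 10^-3 × 5.154 × 10^96 kg/m³ = 2.062 × 10^94 kg/m³

2.062 × 10^94 kg/m³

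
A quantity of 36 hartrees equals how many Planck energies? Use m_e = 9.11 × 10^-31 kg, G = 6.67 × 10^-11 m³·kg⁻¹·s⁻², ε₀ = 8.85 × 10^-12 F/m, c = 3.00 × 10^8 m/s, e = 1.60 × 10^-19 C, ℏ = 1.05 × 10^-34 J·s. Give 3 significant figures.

hartree: E_h = m_e e⁴/(4πε₀ℏ)² = 4.38 × 10^-18 J
Planck energy: E_P = √(ℏc⁵/G) = 1.96 × 10^9 J
36 × 4.38 × 10^-18 / 1.96 × 10^9 = 8.06 × 10^-26

8.06 × 10^-26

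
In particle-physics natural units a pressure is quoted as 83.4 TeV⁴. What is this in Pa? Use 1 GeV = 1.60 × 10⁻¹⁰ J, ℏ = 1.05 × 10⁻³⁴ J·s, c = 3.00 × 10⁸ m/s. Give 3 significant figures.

Pressure is [E]/[L]³ = [E]⁴/(ℏc)³.
1 GeV⁴ → 1/(ℏc)³ × (1 GeV in J)⁴ = 2.10 × 10³⁷ Pa.
Convert the energy scale: 83.4 TeV⁴ = 8.34 × 10¹³ GeV⁴.
Result: 8.34 × 10¹³ × 2.10 × 10³⁷ = 1.75 × 10⁵¹ Pa.

1.75 × 10⁵¹ Pa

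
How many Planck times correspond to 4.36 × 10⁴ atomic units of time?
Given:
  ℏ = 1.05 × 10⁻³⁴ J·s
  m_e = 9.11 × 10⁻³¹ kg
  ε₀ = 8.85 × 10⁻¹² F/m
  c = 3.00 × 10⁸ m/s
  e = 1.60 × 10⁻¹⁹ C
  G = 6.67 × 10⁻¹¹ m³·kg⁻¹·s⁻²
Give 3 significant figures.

atomic unit of time: τ_au = (4πε₀)²ℏ³/(m_e e⁴) = 2.40 × 10⁻¹⁷ s
Planck time: t_P = √(ℏG/c⁵) = 5.37 × 10⁻⁴⁴ s
4.36 × 10⁴ × 2.40 × 10⁻¹⁷ / 5.37 × 10⁻⁴⁴ = 1.95 × 10³¹

1.95 × 10³¹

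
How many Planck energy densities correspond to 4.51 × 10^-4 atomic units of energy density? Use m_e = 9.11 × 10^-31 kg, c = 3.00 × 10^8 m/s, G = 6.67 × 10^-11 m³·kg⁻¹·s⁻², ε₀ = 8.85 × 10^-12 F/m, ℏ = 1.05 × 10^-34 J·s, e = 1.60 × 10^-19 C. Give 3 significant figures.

2.90 × 10^-104

atomic unit of energy density: u_au = E_h/a₀³ = m_e⁴e¹⁰/((4πε₀)⁵ℏ⁸) = 3.01 × 10^13 J/m³
Planck energy density: u_P = c⁷/(ℏG²) = 4.68 × 10^113 J/m³
4.51 × 10^-4 × 3.01 × 10^13 / 4.68 × 10^113 = 2.90 × 10^-104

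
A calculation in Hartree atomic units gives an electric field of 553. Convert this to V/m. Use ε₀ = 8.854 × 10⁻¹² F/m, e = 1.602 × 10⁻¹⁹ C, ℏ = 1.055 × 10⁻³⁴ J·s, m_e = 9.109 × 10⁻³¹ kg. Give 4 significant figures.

2.837 × 10¹⁴ V/m

One atomic unit of electric field: E_au = E_h/(e a₀) = m_e²e⁵/((4πε₀)³ℏ⁴) = 5.131 × 10¹¹ V/m.
553 × 5.131 × 10¹¹ V/m = 2.837 × 10¹⁴ V/m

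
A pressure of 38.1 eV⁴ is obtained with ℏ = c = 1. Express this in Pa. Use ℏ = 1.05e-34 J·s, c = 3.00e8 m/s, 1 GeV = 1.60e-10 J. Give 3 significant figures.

799 Pa

Pressure is [E]/[L]³ = [E]⁴/(ℏc)³.
1 GeV⁴ → 1/(ℏc)³ × (1 GeV in J)⁴ = 2.10e37 Pa.
Convert the energy scale: 38.1 eV⁴ = 3.81e-35 GeV⁴.
Result: 3.81e-35 × 2.10e37 = 799 Pa.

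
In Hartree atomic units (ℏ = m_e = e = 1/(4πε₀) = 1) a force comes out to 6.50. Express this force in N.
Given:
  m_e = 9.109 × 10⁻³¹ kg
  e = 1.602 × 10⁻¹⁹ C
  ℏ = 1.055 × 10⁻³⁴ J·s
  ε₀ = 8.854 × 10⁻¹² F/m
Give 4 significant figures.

One atomic unit of force: F_au = E_h/a₀ = m_e²e⁶/((4πε₀)³ℏ⁴) = 8.220 × 10⁻⁸ N.
6.50 × 8.220 × 10⁻⁸ N = 5.343 × 10⁻⁷ N

5.343 × 10⁻⁷ N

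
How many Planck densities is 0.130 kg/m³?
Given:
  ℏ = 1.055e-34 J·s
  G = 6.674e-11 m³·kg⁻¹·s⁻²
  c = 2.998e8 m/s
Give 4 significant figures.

Planck density: ρ_P = c⁵/(ℏG²) = 5.154e96 kg/m³.
0.130 / 5.154e96 = 2.522e-98

2.522e-98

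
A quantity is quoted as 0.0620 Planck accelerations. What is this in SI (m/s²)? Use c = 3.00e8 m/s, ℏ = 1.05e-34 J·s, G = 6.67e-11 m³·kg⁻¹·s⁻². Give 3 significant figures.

3.46e50 m/s²

One Planck acceleration: a_P = √(c⁷/(ℏG)) = 5.59e51 m/s².
0.0620 × 5.59e51 m/s² = 3.46e50 m/s²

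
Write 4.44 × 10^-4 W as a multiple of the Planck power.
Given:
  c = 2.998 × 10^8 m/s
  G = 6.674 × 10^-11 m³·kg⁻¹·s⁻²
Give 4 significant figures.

Planck power: P_P = c⁵/G = 3.629 × 10^52 W.
4.44 × 10^-4 / 3.629 × 10^52 = 1.224 × 10^-56

1.224 × 10^-56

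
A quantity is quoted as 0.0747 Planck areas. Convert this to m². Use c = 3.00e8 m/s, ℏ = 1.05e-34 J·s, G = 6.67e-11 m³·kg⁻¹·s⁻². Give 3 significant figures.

1.94e-71 m²

One Planck area: A_P = ℏG/c³ = 2.59e-70 m².
0.0747 × 2.59e-70 m² = 1.94e-71 m²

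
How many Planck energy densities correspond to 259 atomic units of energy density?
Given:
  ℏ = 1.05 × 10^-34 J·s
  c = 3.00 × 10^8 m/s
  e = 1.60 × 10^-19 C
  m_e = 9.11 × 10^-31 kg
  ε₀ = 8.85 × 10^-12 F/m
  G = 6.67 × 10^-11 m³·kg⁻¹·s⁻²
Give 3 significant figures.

atomic unit of energy density: u_au = E_h/a₀³ = m_e⁴e¹⁰/((4πε₀)⁵ℏ⁸) = 3.01 × 10^13 J/m³
Planck energy density: u_P = c⁷/(ℏG²) = 4.68 × 10^113 J/m³
259 × 3.01 × 10^13 / 4.68 × 10^113 = 1.67 × 10^-98

1.67 × 10^-98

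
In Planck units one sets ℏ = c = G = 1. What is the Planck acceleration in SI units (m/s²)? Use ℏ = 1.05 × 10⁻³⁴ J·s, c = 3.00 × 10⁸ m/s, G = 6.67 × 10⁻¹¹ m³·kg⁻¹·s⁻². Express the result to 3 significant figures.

5.59 × 10⁵¹ m/s²

a_P = √(c⁷/(ℏG))
  = √(3.12 × 10¹⁰³)
  = 5.59 × 10⁵¹ m/s²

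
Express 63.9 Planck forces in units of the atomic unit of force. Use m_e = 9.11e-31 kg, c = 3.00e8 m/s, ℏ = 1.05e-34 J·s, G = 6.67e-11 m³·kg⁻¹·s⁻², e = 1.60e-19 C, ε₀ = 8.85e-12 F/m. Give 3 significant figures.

Planck force: F_P = c⁴/G = 1.21e44 N
atomic unit of force: F_au = E_h/a₀ = m_e²e⁶/((4πε₀)³ℏ⁴) = 8.33e-8 N
63.9 × 1.21e44 / 8.33e-8 = 9.32e52

9.32e52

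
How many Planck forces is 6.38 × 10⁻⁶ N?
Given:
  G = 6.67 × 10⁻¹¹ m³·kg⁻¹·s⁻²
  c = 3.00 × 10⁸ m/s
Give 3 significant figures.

5.25 × 10⁻⁵⁰

Planck force: F_P = c⁴/G = 1.21 × 10⁴⁴ N.
6.38 × 10⁻⁶ / 1.21 × 10⁴⁴ = 5.25 × 10⁻⁵⁰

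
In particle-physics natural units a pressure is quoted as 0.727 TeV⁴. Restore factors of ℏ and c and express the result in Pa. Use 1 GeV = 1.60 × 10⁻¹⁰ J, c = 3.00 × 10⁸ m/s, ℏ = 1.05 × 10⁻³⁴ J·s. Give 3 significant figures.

1.52 × 10⁴⁹ Pa

Pressure is [E]/[L]³ = [E]⁴/(ℏc)³.
1 GeV⁴ → 1/(ℏc)³ × (1 GeV in J)⁴ = 2.10 × 10³⁷ Pa.
Convert the energy scale: 0.727 TeV⁴ = 7.27 × 10¹¹ GeV⁴.
Result: 7.27 × 10¹¹ × 2.10 × 10³⁷ = 1.52 × 10⁴⁹ Pa.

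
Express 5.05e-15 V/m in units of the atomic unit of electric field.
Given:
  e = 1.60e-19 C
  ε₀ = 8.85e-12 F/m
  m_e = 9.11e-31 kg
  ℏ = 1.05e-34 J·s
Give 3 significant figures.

9.70e-27

atomic unit of electric field: E_au = E_h/(e a₀) = m_e²e⁵/((4πε₀)³ℏ⁴) = 5.20e11 V/m.
5.05e-15 / 5.20e11 = 9.70e-27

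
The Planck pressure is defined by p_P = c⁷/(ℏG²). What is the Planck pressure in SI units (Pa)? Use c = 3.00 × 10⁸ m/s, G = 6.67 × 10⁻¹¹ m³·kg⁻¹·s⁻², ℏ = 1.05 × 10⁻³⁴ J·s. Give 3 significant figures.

4.68 × 10¹¹³ Pa

p_P = c⁷/(ℏG²)
  = 2.19 × 10⁵⁹ / 4.67 × 10⁻⁵⁵
  = 4.68 × 10¹¹³ Pa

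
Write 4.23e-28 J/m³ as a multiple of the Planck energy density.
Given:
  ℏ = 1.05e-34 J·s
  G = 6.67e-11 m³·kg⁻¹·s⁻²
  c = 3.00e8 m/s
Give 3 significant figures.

9.04e-142

Planck energy density: u_P = c⁷/(ℏG²) = 4.68e113 J/m³.
4.23e-28 / 4.68e113 = 9.04e-142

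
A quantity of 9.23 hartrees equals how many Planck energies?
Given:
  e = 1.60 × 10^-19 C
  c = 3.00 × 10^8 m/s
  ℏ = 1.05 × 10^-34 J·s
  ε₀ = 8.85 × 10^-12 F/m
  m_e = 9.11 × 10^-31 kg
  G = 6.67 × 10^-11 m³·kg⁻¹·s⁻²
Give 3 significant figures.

hartree: E_h = m_e e⁴/(4πε₀ℏ)² = 4.38 × 10^-18 J
Planck energy: E_P = √(ℏc⁵/G) = 1.96 × 10^9 J
9.23 × 4.38 × 10^-18 / 1.96 × 10^9 = 2.07 × 10^-26

2.07 × 10^-26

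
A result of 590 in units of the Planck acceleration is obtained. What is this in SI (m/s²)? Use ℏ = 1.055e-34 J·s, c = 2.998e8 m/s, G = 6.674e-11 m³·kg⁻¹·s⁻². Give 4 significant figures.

One Planck acceleration: a_P = √(c⁷/(ℏG)) = 5.560e51 m/s².
590 × 5.560e51 m/s² = 3.281e54 m/s²

3.281e54 m/s²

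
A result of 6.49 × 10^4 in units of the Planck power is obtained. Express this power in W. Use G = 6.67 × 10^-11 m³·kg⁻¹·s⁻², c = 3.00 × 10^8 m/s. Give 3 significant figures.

2.36 × 10^57 W

One Planck power: P_P = c⁵/G = 3.64 × 10^52 W.
6.49 × 10^4 × 3.64 × 10^52 W = 2.36 × 10^57 W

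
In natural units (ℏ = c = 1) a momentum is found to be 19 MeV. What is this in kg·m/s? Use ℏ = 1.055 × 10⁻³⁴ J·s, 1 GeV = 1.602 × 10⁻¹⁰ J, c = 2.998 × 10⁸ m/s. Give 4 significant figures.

Momentum is [E]/c; divide by c.
1 GeV → 1/c × (1 GeV in J) = 5.344 × 10⁻¹⁹ kg·m/s.
Convert the energy scale: 19 MeV = 0.0190 GeV.
Result: 0.0190 × 5.344 × 10⁻¹⁹ = 1.015 × 10⁻²⁰ kg·m/s.

1.015 × 10⁻²⁰ kg·m/s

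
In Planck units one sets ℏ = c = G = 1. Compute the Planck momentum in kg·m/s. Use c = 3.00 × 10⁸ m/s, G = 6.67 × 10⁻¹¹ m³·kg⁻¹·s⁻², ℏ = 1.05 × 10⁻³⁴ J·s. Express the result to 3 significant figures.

6.52 kg·m/s

p_P = √(ℏc³/G)
  = √(42.5)
  = 6.52 kg·m/s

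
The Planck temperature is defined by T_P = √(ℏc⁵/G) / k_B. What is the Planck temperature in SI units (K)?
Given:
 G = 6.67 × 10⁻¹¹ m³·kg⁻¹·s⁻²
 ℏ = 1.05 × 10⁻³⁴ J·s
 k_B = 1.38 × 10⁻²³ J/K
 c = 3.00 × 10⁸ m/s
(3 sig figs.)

1.42 × 10³² K

T_P = √(ℏc⁵/G) / k_B
  = √(3.83 × 10¹⁸) × 7.25 × 10²²
  = 1.42 × 10³² K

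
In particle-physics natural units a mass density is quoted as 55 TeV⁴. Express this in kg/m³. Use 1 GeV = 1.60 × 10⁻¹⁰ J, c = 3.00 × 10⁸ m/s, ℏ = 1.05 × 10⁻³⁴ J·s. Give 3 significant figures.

1.28 × 10³⁴ kg/m³

Mass density is [E]/(c²[L]³) = [E]⁴/(ℏ³c⁵).
1 GeV⁴ → 1/(ℏ³c⁵) × (1 GeV in J)⁴ = 2.33 × 10²⁰ kg/m³.
Convert the energy scale: 55 TeV⁴ = 5.50 × 10¹³ GeV⁴.
Result: 5.50 × 10¹³ × 2.33 × 10²⁰ = 1.28 × 10³⁴ kg/m³.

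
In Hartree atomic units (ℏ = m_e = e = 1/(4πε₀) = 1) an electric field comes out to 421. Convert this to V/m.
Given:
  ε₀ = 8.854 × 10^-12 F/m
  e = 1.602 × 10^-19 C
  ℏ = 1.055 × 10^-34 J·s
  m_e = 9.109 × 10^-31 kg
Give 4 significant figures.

One atomic unit of electric field: E_au = E_h/(e a₀) = m_e²e⁵/((4πε₀)³ℏ⁴) = 5.131 × 10^11 V/m.
421 × 5.131 × 10^11 V/m = 2.160 × 10^14 V/m

2.160 × 10^14 V/m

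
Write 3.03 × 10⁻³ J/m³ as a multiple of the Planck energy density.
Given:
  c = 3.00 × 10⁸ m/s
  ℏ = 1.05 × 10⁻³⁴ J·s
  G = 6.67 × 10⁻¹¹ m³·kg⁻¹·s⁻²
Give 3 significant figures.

Planck energy density: u_P = c⁷/(ℏG²) = 4.68 × 10¹¹³ J/m³.
3.03 × 10⁻³ / 4.68 × 10¹¹³ = 6.47 × 10⁻¹¹⁷

6.47 × 10⁻¹¹⁷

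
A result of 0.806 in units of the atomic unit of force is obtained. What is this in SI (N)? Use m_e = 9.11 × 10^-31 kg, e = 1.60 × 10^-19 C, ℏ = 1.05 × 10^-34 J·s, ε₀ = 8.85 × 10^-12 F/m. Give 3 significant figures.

One atomic unit of force: F_au = E_h/a₀ = m_e²e⁶/((4πε₀)³ℏ⁴) = 8.33 × 10^-8 N.
0.806 × 8.33 × 10^-8 N = 6.71 × 10^-8 N

6.71 × 10^-8 N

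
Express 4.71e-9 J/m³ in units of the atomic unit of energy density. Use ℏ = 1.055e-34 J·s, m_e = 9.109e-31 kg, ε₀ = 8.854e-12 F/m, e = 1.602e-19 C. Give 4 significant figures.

1.608e-22

atomic unit of energy density: u_au = E_h/a₀³ = m_e⁴e¹⁰/((4πε₀)⁵ℏ⁸) = 2.929e13 J/m³.
4.71e-9 / 2.929e13 = 1.608e-22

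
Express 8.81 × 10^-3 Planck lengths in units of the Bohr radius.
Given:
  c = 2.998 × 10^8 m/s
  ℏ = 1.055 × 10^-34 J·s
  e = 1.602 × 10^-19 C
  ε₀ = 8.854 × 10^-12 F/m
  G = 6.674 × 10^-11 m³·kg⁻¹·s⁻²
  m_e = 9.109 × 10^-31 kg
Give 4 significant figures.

2.688 × 10^-27

Planck length: ℓ_P = √(ℏG/c³) = 1.616 × 10^-35 m
Bohr radius: a₀ = 4πε₀ℏ²/(m_e e²) = 5.297 × 10^-11 m
8.81 × 10^-3 × 1.616 × 10^-35 / 5.297 × 10^-11 = 2.688 × 10^-27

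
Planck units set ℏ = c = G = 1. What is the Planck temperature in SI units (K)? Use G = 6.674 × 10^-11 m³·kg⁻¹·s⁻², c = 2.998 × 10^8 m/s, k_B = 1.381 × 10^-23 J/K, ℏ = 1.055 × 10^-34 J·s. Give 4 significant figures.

1.417 × 10^32 K

Dimensional analysis gives T_P = √(ℏc⁵/G) / k_B.
  = √(3.828 × 10^18) × 7.241 × 10^22
  = 1.417 × 10^32 K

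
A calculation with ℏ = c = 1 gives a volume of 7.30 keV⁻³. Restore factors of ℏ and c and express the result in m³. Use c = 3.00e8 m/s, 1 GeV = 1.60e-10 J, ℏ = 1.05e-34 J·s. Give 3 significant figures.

Volume is [L]³ = [E]⁻³·(ℏc)³.
1 GeV⁻³ → (ℏc)³ × (1 GeV in J)⁻³ = 7.63e-48 m³.
Convert the energy scale: 7.30 keV⁻³ = 7.30e18 GeV⁻³.
Result: 7.30e18 × 7.63e-48 = 5.57e-29 m³.

5.57e-29 m³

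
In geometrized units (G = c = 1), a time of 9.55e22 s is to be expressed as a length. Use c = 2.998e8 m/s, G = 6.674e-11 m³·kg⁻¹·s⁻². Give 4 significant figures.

Time → length via c.
9.55e22 s × (c) = 2.863e31 m

2.863e31 m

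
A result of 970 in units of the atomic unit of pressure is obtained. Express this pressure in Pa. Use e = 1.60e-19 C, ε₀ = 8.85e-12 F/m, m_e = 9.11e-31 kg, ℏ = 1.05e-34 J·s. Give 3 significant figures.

One atomic unit of pressure: P_au = E_h/a₀³ = m_e⁴e¹⁰/((4πε₀)⁵ℏ⁸) = 3.01e13 Pa.
970 × 3.01e13 Pa = 2.92e16 Pa

2.92e16 Pa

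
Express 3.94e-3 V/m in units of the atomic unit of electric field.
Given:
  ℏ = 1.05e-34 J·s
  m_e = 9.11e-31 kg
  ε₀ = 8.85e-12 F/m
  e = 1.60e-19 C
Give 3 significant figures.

7.57e-15

atomic unit of electric field: E_au = E_h/(e a₀) = m_e²e⁵/((4πε₀)³ℏ⁴) = 5.20e11 V/m.
3.94e-3 / 5.20e11 = 7.57e-15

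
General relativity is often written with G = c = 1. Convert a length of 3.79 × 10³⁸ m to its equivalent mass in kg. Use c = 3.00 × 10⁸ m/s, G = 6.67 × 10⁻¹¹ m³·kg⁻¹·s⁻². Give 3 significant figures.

Length → mass via c²/G.
3.79 × 10³⁸ m × (c²/G) = 5.11 × 10⁶⁵ kg

5.11 × 10⁶⁵ kg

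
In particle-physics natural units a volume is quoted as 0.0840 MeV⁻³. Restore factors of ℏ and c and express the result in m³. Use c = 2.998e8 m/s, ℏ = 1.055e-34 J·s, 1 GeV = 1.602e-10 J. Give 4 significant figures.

6.465e-40 m³

Volume is [L]³ = [E]⁻³·(ℏc)³.
1 GeV⁻³ → (ℏc)³ × (1 GeV in J)⁻³ = 7.696e-48 m³.
Convert the energy scale: 0.0840 MeV⁻³ = 8.40e7 GeV⁻³.
Result: 8.40e7 × 7.696e-48 = 6.465e-40 m³.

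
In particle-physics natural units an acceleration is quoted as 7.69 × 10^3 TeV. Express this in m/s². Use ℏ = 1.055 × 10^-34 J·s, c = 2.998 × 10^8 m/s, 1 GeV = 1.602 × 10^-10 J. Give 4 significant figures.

3.501 × 10^39 m/s²

Acceleration is [L]/[T]² = c·[E]/ℏ.
1 GeV → c/ℏ × (1 GeV in J) = 4.552 × 10^32 m/s².
Convert the energy scale: 7.69 × 10^3 TeV = 7.69 × 10^6 GeV.
Result: 7.69 × 10^6 × 4.552 × 10^32 = 3.501 × 10^39 m/s².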